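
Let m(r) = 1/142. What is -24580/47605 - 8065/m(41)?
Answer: -10903739746/9521 ≈ -1.1452e+6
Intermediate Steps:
m(r) = 1/142
-24580/47605 - 8065/m(41) = -24580/47605 - 8065/1/142 = -24580*1/47605 - 8065*142 = -4916/9521 - 1145230 = -10903739746/9521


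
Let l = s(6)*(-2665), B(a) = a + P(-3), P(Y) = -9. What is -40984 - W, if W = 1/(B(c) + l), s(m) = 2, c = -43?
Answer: -220575887/5382 ≈ -40984.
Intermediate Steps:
B(a) = -9 + a (B(a) = a - 9 = -9 + a)
l = -5330 (l = 2*(-2665) = -5330)
W = -1/5382 (W = 1/((-9 - 43) - 5330) = 1/(-52 - 5330) = 1/(-5382) = -1/5382 ≈ -0.00018580)
-40984 - W = -40984 - 1*(-1/5382) = -40984 + 1/5382 = -220575887/5382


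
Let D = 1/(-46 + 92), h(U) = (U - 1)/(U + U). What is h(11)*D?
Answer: 5/506 ≈ 0.0098814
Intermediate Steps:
h(U) = (-1 + U)/(2*U) (h(U) = (-1 + U)/((2*U)) = (-1 + U)*(1/(2*U)) = (-1 + U)/(2*U))
D = 1/46 ≈ 0.021739
h(11)*D = ((½)*(-1 + 11)/11)*(1/46) = ((½)*(1/11)*10)*(1/46) = (5/11)*(1/46) = 5/506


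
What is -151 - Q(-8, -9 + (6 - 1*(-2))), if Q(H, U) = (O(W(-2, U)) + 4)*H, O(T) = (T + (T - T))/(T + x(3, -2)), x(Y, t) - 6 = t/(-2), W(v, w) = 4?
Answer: -1277/11 ≈ -116.09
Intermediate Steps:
x(Y, t) = 6 - t/2 (x(Y, t) = 6 + t/(-2) = 6 + t*(-1/2) = 6 - t/2)
O(T) = T/(7 + T) (O(T) = (T + (T - T))/(T + (6 - 1/2*(-2))) = (T + 0)/(T + (6 + 1)) = T/(T + 7) = T/(7 + T))
Q(H, U) = 48*H/11 (Q(H, U) = (4/(7 + 4) + 4)*H = (4/11 + 4)*H = 48*H/11)
-151 - Q(-8, -9 + (6 - 1*(-2))) = -151 - 48*(-8)/11 = -151 - 1*(-384/11) = -151 + 384/11 = -1277/11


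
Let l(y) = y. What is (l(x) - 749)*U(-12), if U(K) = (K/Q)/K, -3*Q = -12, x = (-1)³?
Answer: -375/2 ≈ -187.50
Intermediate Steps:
x = -1
Q = 4 (Q = -⅓*(-12) = 4)
U(K) = ¼ (U(K) = (K/4)/K = ¼)
(l(x) - 749)*U(-12) = (-1 - 749)*(¼) = -750*¼ = -375/2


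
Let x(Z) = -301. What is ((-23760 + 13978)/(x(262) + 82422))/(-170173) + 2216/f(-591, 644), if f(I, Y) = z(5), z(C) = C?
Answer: 30968105732438/69873884665 ≈ 443.20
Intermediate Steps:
f(I, Y) = 5
((-23760 + 13978)/(x(262) + 82422))/(-170173) + 2216/f(-591, 644) = ((-23760 + 13978)/(-301 + 82422))/(-170173) + 2216/5 = -9782/82121*(-1/170173) + 2216*(⅕) = -9782*1/82121*(-1/170173) + 2216/5 = -9782/82121*(-1/170173) + 2216/5 = 9782/13974776933 + 2216/5 = 30968105732438/69873884665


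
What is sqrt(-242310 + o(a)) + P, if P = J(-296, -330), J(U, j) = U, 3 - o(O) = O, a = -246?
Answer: -296 + I*sqrt(242061) ≈ -296.0 + 492.0*I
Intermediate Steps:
o(O) = 3 - O
P = -296
sqrt(-242310 + o(a)) + P = sqrt(-242310 + (3 - 1*(-246))) - 296 = sqrt(-242310 + (3 + 246)) - 296 = sqrt(-242310 + 249) - 296 = sqrt(-242061) - 296 = I*sqrt(242061) - 296 = -296 + I*sqrt(242061)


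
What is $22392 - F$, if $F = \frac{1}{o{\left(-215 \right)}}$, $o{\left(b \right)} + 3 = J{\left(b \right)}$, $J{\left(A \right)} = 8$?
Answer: $\frac{111959}{5} \approx 22392.0$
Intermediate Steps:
$o{\left(b \right)} = 5$ ($o{\left(b \right)} = -3 + 8 = 5$)
$F = \frac{1}{5} \approx 0.2$
$22392 - F = 22392 - \frac{1}{5} = \frac{111959}{5}$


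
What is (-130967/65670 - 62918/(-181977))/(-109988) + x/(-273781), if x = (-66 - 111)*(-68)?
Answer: -1757196770349738689/39984311154112660280 ≈ -0.043947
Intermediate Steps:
x = 12036 (x = -177*(-68) = 12036)
(-130967/65670 - 62918/(-181977))/(-109988) + x/(-273781) = (-130967/65670 - 62918/(-181977))/(-109988) + 12036/(-273781) = (-130967*1/65670 - 62918*(-1/181977))*(-1/109988) + 12036*(-1/273781) = (-130967/65670 + 62918/181977)*(-1/109988) - 12036/273781 = -2189017411/1327825510*(-1/109988) - 12036/273781 = 2189017411/146044872193880 - 12036/273781 = -1757196770349738689/39984311154112660280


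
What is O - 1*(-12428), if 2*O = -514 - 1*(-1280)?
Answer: 12811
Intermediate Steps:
O = 383 (O = (-514 - 1*(-1280))/2 = (-514 + 1280)/2 = (½)*766 = 383)
O - 1*(-12428) = 383 - 1*(-12428) = 383 + 12428 = 12811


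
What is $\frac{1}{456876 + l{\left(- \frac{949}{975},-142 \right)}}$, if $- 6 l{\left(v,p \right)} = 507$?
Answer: $\frac{2}{913583} \approx 2.1892 \cdot 10^{-6}$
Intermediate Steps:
$l{\left(v,p \right)} = - \frac{169}{2}$ ($l{\left(v,p \right)} = \left(- \frac{1}{6}\right) 507 = - \frac{169}{2}$)
$\frac{1}{456876 + l{\left(- \frac{949}{975},-142 \right)}} = \frac{1}{456876 - \frac{169}{2}} = \frac{1}{\frac{913583}{2}} = \frac{2}{913583}$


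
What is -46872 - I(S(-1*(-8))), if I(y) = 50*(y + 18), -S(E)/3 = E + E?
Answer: -45372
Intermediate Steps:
S(E) = -6*E (S(E) = -3*(E + E) = -6*E)
I(y) = 900 + 50*y (I(y) = 50*(18 + y) = 900 + 50*y)
-46872 - I(S(-1*(-8))) = -46872 - (900 + 50*(-(-6)*(-8))) = -46872 - (900 + 50*(-6*8)) = -46872 - (900 + 50*(-48)) = -46872 - (900 - 2400) = -46872 - 1*(-1500) = -46872 + 1500 = -45372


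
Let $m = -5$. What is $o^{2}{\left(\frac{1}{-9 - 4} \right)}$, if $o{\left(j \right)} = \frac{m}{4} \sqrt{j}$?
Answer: $- \frac{25}{208} \approx -0.12019$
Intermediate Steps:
$o{\left(j \right)} = - \frac{5 \sqrt{j}}{4}$ ($o{\left(j \right)} = - \frac{5}{4} \sqrt{j} = \left(-5\right) \frac{1}{4} \sqrt{j} = - \frac{5 \sqrt{j}}{4}$)
$o^{2}{\left(\frac{1}{-9 - 4} \right)} = \left(- \frac{5 \sqrt{\frac{1}{-9 - 4}}}{4}\right)^{2} = \left(- \frac{5 \sqrt{\frac{1}{-13}}}{4}\right)^{2} = \left(- \frac{5 \sqrt{- \frac{1}{13}}}{4}\right)^{2} = \left(- \frac{5 \frac{i \sqrt{13}}{13}}{4}\right)^{2} = \left(- \frac{5 i \sqrt{13}}{52}\right)^{2} = - \frac{25}{208}$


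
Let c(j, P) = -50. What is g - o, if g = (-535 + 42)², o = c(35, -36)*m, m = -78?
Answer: 239149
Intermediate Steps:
o = 3900 (o = -50*(-78) = 3900)
g = 243049 (g = (-493)² = 243049)
g - o = 243049 - 1*3900 = 243049 - 3900 = 239149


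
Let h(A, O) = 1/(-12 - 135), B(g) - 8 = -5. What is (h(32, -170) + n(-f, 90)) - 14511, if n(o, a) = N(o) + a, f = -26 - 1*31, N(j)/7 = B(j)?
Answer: -2116801/147 ≈ -14400.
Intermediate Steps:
B(g) = 3 (B(g) = 8 - 5 = 3)
N(j) = 21 (N(j) = 7*3 = 21)
h(A, O) = -1/147 (h(A, O) = 1/(-147) = -1/147)
f = -57 (f = -26 - 31 = -57)
n(o, a) = 21 + a
(h(32, -170) + n(-f, 90)) - 14511 = (-1/147 + (21 + 90)) - 14511 = (-1/147 + 111) - 14511 = 16316/147 - 14511 = -2116801/147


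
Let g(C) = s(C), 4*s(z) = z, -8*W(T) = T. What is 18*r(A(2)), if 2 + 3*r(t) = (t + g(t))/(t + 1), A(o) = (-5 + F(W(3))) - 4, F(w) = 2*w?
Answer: -51/14 ≈ -3.6429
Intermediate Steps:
W(T) = -T/8
s(z) = z/4
A(o) = -39/4 (A(o) = (-5 + 2*(-1/8*3)) - 4 = (-5 + 2*(-3/8)) - 4 = (-5 - 3/4) - 4 = -23/4 - 4 = -39/4)
g(C) = C/4
r(t) = -2/3 + 5*t/(12*(1 + t)) (r(t) = -2/3 + ((t + t/4)/(t + 1))/3 = -2/3 + ((5*t/4)/(1 + t))/3 = -2/3 + (5*t/(4*(1 + t)))/3 = -2/3 + 5*t/(12*(1 + t)))
18*r(A(2)) = 18*((-8 - 3*(-39/4))/(12*(1 - 39/4))) = 18*((-8 + 117/4)/(12*(-35/4))) = 18*((1/12)*(-4/35)*(85/4)) = 18*(-17/84) = -51/14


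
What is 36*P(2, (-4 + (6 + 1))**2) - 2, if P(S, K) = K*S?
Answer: 646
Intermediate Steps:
36*P(2, (-4 + (6 + 1))**2) - 2 = 36*((-4 + (6 + 1))**2*2) - 2 = 36*((-4 + 7)**2*2) - 2 = 36*(3**2*2) - 2 = 36*(9*2) - 2 = 36*18 - 2 = 648 - 2 = 646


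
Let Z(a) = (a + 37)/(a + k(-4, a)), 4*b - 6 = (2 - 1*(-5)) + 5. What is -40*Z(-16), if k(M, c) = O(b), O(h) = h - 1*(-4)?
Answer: 112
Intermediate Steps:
b = 9/2 (b = 3/2 + ((2 - 1*(-5)) + 5)/4 = 3/2 + ((2 + 5) + 5)/4 = 3/2 + (7 + 5)/4 = 3/2 + (1/4)*12 = 3/2 + 3 = 9/2 ≈ 4.5000)
O(h) = 4 + h (O(h) = h + 4 = 4 + h)
k(M, c) = 17/2 (k(M, c) = 4 + 9/2 = 17/2)
Z(a) = (37 + a)/(17/2 + a) (Z(a) = (a + 37)/(a + 17/2) = (37 + a)/(17/2 + a))
-40*Z(-16) = -80*(37 - 16)/(17 + 2*(-16)) = -80*21/(17 - 32) = -80*21/(-15) = -80*(-1)*21/15 = -40*(-14/5) = 112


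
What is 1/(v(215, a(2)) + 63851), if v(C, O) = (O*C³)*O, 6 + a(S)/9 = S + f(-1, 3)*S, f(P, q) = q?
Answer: 1/3220097351 ≈ 3.1055e-10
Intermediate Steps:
a(S) = -54 + 36*S (a(S) = -54 + 9*(S + 3*S) = -54 + 9*(4*S) = -54 + 36*S)
v(C, O) = C³*O²
1/(v(215, a(2)) + 63851) = 1/(215³*(-54 + 36*2)² + 63851) = 1/(9938375*(-54 + 72)² + 63851) = 1/(9938375*18² + 63851) = 1/(9938375*324 + 63851) = 1/(3220033500 + 63851) = 1/3220097351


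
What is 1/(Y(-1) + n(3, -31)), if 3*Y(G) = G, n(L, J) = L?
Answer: 3/8 ≈ 0.37500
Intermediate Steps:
Y(G) = G/3
1/(Y(-1) + n(3, -31)) = 1/((1/3)*(-1) + 3) = 1/(-1/3 + 3) = 1/(8/3) = 3/8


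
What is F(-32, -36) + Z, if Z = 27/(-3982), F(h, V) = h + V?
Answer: -270803/3982 ≈ -68.007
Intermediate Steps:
F(h, V) = V + h
Z = -27/3982 (Z = 27*(-1/3982) = -27/3982 ≈ -0.0067805)
F(-32, -36) + Z = (-36 - 32) - 27/3982 = -68 - 27/3982 = -270803/3982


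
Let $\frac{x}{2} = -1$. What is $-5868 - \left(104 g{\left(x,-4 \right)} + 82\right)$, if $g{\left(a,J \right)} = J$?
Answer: $-5534$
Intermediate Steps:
$x = -2$ ($x = 2 \left(-1\right) = -2$)
$-5868 - \left(104 g{\left(x,-4 \right)} + 82\right) = -5868 - \left(104 \left(-4\right) + 82\right) = -5868 - \left(-416 + 82\right) = -5868 - -334 = -5868 + 334 = -5534$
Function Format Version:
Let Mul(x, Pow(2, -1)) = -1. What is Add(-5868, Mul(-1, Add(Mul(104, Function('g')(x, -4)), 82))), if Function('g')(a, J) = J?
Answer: -5534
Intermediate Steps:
x = -2 (x = Mul(2, -1) = -2)
Add(-5868, Mul(-1, Add(Mul(104, Function('g')(x, -4)), 82))) = Add(-5868, Mul(-1, Add(Mul(104, -4), 82))) = Add(-5868, Mul(-1, Add(-416, 82))) = Add(-5868, Mul(-1, -334)) = Add(-5868, 334) = -5534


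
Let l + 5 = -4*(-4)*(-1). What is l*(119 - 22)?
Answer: -2037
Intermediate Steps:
l = -21 (l = -5 - 4*(-4)*(-1) = -5 + 16*(-1) = -5 - 16 = -21)
l*(119 - 22) = -21*(119 - 22) = -21*97 = -2037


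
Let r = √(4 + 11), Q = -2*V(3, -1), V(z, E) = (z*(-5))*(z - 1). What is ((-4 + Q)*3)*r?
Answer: 168*√15 ≈ 650.66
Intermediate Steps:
V(z, E) = -5*z*(-1 + z) (V(z, E) = (-5*z)*(-1 + z) = -5*z*(-1 + z))
Q = 60 (Q = -10*3*(1 - 1*3) = -10*3*(1 - 3) = -10*3*(-2) = -2*(-30) = 60)
r = √15 ≈ 3.8730
((-4 + Q)*3)*r = ((-4 + 60)*3)*√15 = (56*3)*√15 = 168*√15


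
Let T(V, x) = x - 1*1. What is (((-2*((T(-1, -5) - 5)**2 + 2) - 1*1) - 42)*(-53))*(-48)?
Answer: -735216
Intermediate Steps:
T(V, x) = -1 + x (T(V, x) = x - 1 = -1 + x)
(((-2*((T(-1, -5) - 5)**2 + 2) - 1*1) - 42)*(-53))*(-48) = (((-2*(((-1 - 5) - 5)**2 + 2) - 1*1) - 42)*(-53))*(-48) = (((-2*((-6 - 5)**2 + 2) - 1) - 42)*(-53))*(-48) = (((-2*((-11)**2 + 2) - 1) - 42)*(-53))*(-48) = (((-2*(121 + 2) - 1) - 42)*(-53))*(-48) = (((-2*123 - 1) - 42)*(-53))*(-48) = (((-246 - 1) - 42)*(-53))*(-48) = ((-247 - 42)*(-53))*(-48) = -289*(-53)*(-48) = 15317*(-48) = -735216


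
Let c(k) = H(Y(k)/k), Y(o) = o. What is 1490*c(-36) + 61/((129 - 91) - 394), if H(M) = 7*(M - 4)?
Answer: -11139301/356 ≈ -31290.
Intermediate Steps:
H(M) = -28 + 7*M (H(M) = 7*(-4 + M) = -28 + 7*M)
c(k) = -21 (c(k) = -28 + 7*(k/k) = -28 + 7*1 = -28 + 7 = -21)
1490*c(-36) + 61/((129 - 91) - 394) = 1490*(-21) + 61/((129 - 91) - 394) = -31290 + 61/(38 - 394) = -31290 + 61/(-356) = -31290 + 61*(-1/356) = -31290 - 61/356 = -11139301/356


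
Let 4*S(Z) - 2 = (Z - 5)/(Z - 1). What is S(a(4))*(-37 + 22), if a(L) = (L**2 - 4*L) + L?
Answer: -25/4 ≈ -6.2500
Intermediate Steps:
a(L) = L**2 - 3*L
S(Z) = 1/2 + (-5 + Z)/(4*(-1 + Z)) (S(Z) = 1/2 + ((Z - 5)/(Z - 1))/4 = 1/2 + ((-5 + Z)/(-1 + Z))/4 = 1/2 + (-5 + Z)/(4*(-1 + Z)))
S(a(4))*(-37 + 22) = ((-7 + 3*(4*(-3 + 4)))/(4*(-1 + 4*(-3 + 4))))*(-37 + 22) = ((-7 + 3*(4*1))/(4*(-1 + 4*1)))*(-15) = ((-7 + 3*4)/(4*(-1 + 4)))*(-15) = ((1/4)*(-7 + 12)/3)*(-15) = ((1/4)*(1/3)*5)*(-15) = (5/12)*(-15) = -25/4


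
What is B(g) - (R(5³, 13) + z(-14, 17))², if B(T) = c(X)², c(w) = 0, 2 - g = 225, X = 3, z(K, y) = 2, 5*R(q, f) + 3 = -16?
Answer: -81/25 ≈ -3.2400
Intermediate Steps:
R(q, f) = -19/5 (R(q, f) = -⅗ + (⅕)*(-16) = -⅗ - 16/5 = -19/5)
g = -223 (g = 2 - 1*225 = 2 - 225 = -223)
B(T) = 0 (B(T) = 0² = 0)
B(g) - (R(5³, 13) + z(-14, 17))² = 0 - (-19/5 + 2)² = 0 - (-9/5)² = 0 - 1*81/25 = 0 - 81/25 = -81/25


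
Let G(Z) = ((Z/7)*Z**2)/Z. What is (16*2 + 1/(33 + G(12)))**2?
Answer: 144168049/140625 ≈ 1025.2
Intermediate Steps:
G(Z) = Z**2/7 (G(Z) = ((Z*(1/7))*Z**2)/Z = ((Z/7)*Z**2)/Z = (Z**3/7)/Z = Z**2/7)
(16*2 + 1/(33 + G(12)))**2 = (16*2 + 1/(33 + (1/7)*12**2))**2 = (32 + 1/(33 + (1/7)*144))**2 = (32 + 1/(33 + 144/7))**2 = (32 + 1/(375/7))**2 = (32 + 7/375)**2 = (12007/375)**2 = 144168049/140625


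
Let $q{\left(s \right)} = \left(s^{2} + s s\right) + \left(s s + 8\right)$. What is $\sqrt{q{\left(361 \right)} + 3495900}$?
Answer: $\sqrt{3886871} \approx 1971.5$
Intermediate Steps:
$q{\left(s \right)} = 8 + 3 s^{2}$ ($q{\left(s \right)} = \left(s^{2} + s^{2}\right) + \left(s^{2} + 8\right) = 2 s^{2} + \left(8 + s^{2}\right) = 8 + 3 s^{2}$)
$\sqrt{q{\left(361 \right)} + 3495900} = \sqrt{\left(8 + 3 \cdot 361^{2}\right) + 3495900} = \sqrt{\left(8 + 3 \cdot 130321\right) + 3495900} = \sqrt{\left(8 + 390963\right) + 3495900} = \sqrt{390971 + 3495900} = \sqrt{3886871}$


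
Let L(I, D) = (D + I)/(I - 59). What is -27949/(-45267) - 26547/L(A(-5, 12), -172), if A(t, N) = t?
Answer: -25634682721/2670753 ≈ -9598.3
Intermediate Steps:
L(I, D) = (D + I)/(-59 + I)
-27949/(-45267) - 26547/L(A(-5, 12), -172) = -27949/(-45267) - 26547*(-59 - 5)/(-172 - 5) = -27949*(-1/45267) - 26547/(-177/(-64)) = 27949/45267 - 26547/((-1/64*(-177))) = 27949/45267 - 26547/177/64 = 27949/45267 - 26547*64/177 = 27949/45267 - 566336/59 = -25634682721/2670753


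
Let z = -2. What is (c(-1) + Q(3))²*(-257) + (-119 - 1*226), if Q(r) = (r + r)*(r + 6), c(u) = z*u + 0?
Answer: -806297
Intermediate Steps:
c(u) = -2*u (c(u) = -2*u + 0 = -2*u)
Q(r) = 2*r*(6 + r) (Q(r) = (2*r)*(6 + r) = 2*r*(6 + r))
(c(-1) + Q(3))²*(-257) + (-119 - 1*226) = (-2*(-1) + 2*3*(6 + 3))²*(-257) + (-119 - 1*226) = (2 + 2*3*9)²*(-257) + (-119 - 226) = (2 + 54)²*(-257) - 345 = 56²*(-257) - 345 = 3136*(-257) - 345 = -805952 - 345 = -806297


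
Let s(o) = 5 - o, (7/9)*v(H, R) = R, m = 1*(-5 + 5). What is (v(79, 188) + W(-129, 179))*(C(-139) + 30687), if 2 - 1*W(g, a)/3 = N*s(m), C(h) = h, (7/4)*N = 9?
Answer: 5210616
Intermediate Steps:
N = 36/7 (N = (4/7)*9 = 36/7 ≈ 5.1429)
m = 0 (m = 1*0 = 0)
v(H, R) = 9*R/7
W(g, a) = -498/7 (W(g, a) = 6 - 108*(5 - 1*0)/7 = 6 - 108*(5 + 0)/7 = 6 - 108*5/7 = 6 - 3*180/7 = 6 - 540/7 = -498/7)
(v(79, 188) + W(-129, 179))*(C(-139) + 30687) = ((9/7)*188 - 498/7)*(-139 + 30687) = (1692/7 - 498/7)*30548 = (1194/7)*30548 = 5210616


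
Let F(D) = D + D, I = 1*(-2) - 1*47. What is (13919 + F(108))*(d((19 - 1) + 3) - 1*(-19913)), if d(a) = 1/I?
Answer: 13792028360/49 ≈ 2.8147e+8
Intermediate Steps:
I = -49 (I = -2 - 47 = -49)
d(a) = -1/49 (d(a) = 1/(-49) = -1/49)
F(D) = 2*D
(13919 + F(108))*(d((19 - 1) + 3) - 1*(-19913)) = (13919 + 2*108)*(-1/49 - 1*(-19913)) = (13919 + 216)*(-1/49 + 19913) = 14135*(975736/49) = 13792028360/49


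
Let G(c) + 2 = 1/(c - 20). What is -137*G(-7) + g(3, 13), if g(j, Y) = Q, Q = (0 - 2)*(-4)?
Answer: 7751/27 ≈ 287.07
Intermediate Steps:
Q = 8 (Q = -2*(-4) = 8)
g(j, Y) = 8
G(c) = -2 + 1/(-20 + c) (G(c) = -2 + 1/(c - 20) = -2 + 1/(-20 + c))
-137*G(-7) + g(3, 13) = -137*(41 - 2*(-7))/(-20 - 7) + 8 = -137*(41 + 14)/(-27) + 8 = -(-137)*55/27 + 8 = -137*(-55/27) + 8 = 7535/27 + 8 = 7751/27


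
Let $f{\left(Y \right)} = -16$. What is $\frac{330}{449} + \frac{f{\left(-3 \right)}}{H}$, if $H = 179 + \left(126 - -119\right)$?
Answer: $\frac{16592}{23797} \approx 0.69723$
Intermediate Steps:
$H = 424$ ($H = 179 + \left(126 + 119\right) = 179 + 245 = 424$)
$\frac{330}{449} + \frac{f{\left(-3 \right)}}{H} = \frac{330}{449} - \frac{16}{424} = 330 \cdot \frac{1}{449} - \frac{2}{53} = \frac{330}{449} - \frac{2}{53} = \frac{16592}{23797}$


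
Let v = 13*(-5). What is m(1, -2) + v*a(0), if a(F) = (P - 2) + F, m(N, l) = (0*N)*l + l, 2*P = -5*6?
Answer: 1103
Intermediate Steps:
P = -15 (P = (-5*6)/2 = (½)*(-30) = -15)
m(N, l) = l (m(N, l) = 0*l + l = 0 + l = l)
a(F) = -17 + F (a(F) = (-15 - 2) + F = -17 + F)
v = -65
m(1, -2) + v*a(0) = -2 - 65*(-17 + 0) = -2 - 65*(-17) = -2 + 1105 = 1103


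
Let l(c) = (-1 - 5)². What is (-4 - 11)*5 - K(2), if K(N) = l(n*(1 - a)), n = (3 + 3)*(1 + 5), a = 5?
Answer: -111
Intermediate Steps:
n = 36 (n = 6*6 = 36)
l(c) = 36 (l(c) = (-6)² = 36)
K(N) = 36
(-4 - 11)*5 - K(2) = (-4 - 11)*5 - 1*36 = -15*5 - 36 = -75 - 36 = -111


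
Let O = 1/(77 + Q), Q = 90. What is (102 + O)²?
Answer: 290191225/27889 ≈ 10405.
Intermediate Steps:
O = 1/167 (O = 1/(77 + 90) = 1/167 ≈ 0.0059880)
(102 + O)² = (102 + 1/167)² = (17035/167)² = 290191225/27889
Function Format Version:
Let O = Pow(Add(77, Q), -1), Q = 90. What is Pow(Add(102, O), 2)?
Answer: Rational(290191225, 27889) ≈ 10405.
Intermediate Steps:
O = Rational(1, 167) (O = Pow(Add(77, 90), -1) = Pow(167, -1) = Rational(1, 167) ≈ 0.0059880)
Pow(Add(102, O), 2) = Pow(Add(102, Rational(1, 167)), 2) = Pow(Rational(17035, 167), 2) = Rational(290191225, 27889)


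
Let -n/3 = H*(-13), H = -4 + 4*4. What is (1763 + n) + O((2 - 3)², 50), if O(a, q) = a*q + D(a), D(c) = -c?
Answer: 2280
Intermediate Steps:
H = 12 (H = -4 + 16 = 12)
O(a, q) = -a + a*q (O(a, q) = a*q - a = -a + a*q)
n = 468 (n = -36*(-13) = -3*(-156) = 468)
(1763 + n) + O((2 - 3)², 50) = (1763 + 468) + (2 - 3)²*(-1 + 50) = 2231 + (-1)²*49 = 2231 + 1*49 = 2231 + 49 = 2280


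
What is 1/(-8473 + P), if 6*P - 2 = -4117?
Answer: -6/54953 ≈ -0.00010918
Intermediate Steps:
P = -4115/6 (P = ⅓ + (⅙)*(-4117) = ⅓ - 4117/6 = -4115/6 ≈ -685.83)
1/(-8473 + P) = 1/(-8473 - 4115/6) = 1/(-54953/6) = -6/54953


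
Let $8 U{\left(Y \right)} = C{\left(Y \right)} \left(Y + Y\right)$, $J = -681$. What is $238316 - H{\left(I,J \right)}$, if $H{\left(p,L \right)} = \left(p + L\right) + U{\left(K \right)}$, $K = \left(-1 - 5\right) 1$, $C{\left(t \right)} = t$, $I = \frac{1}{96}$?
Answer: $\frac{22942847}{96} \approx 2.3899 \cdot 10^{5}$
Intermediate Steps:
$I = \frac{1}{96} \approx 0.010417$
$K = -6$ ($K = \left(-1 - 5\right) 1 = \left(-6\right) 1 = -6$)
$U{\left(Y \right)} = \frac{Y^{2}}{4}$ ($U{\left(Y \right)} = \frac{Y \left(Y + Y\right)}{8} = \frac{Y 2 Y}{8} = \frac{2 Y^{2}}{8} = \frac{Y^{2}}{4}$)
$H{\left(p,L \right)} = 9 + L + p$ ($H{\left(p,L \right)} = \left(p + L\right) + \frac{\left(-6\right)^{2}}{4} = \left(L + p\right) + \frac{1}{4} \cdot 36 = \left(L + p\right) + 9 = 9 + L + p$)
$238316 - H{\left(I,J \right)} = 238316 - \left(9 - 681 + \frac{1}{96}\right) = 238316 - - \frac{64511}{96} = 238316 + \frac{64511}{96} = \frac{22942847}{96}$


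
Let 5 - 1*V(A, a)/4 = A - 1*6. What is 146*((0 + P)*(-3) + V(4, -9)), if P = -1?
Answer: 4526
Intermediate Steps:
V(A, a) = 44 - 4*A (V(A, a) = 20 - 4*(A - 1*6) = 20 - 4*(A - 6) = 20 - 4*(-6 + A) = 20 + (24 - 4*A) = 44 - 4*A)
146*((0 + P)*(-3) + V(4, -9)) = 146*((0 - 1)*(-3) + (44 - 4*4)) = 146*(-1*(-3) + (44 - 16)) = 146*(3 + 28) = 146*31 = 4526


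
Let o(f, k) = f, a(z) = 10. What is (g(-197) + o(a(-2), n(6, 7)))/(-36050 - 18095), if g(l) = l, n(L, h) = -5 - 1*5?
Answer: 11/3185 ≈ 0.0034537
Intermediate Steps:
n(L, h) = -10 (n(L, h) = -5 - 5 = -10)
(g(-197) + o(a(-2), n(6, 7)))/(-36050 - 18095) = (-197 + 10)/(-36050 - 18095) = -187/(-54145) = -187*(-1/54145) = 11/3185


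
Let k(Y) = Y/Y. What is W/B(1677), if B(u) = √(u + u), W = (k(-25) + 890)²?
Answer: 264627*√3354/1118 ≈ 13708.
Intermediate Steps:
k(Y) = 1
W = 793881 (W = (1 + 890)² = 891² = 793881)
B(u) = √2*√u (B(u) = √(2*u) = √2*√u)
W/B(1677) = 793881/((√2*√1677)) = 793881/(√3354) = 793881*(√3354/3354) = 264627*√3354/1118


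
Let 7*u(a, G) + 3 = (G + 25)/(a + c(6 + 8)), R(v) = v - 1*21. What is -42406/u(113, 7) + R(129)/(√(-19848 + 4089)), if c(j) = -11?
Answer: 15138942/137 - 36*I*√1751/1751 ≈ 1.105e+5 - 0.86032*I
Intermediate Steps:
R(v) = -21 + v (R(v) = v - 21 = -21 + v)
u(a, G) = -3/7 + (25 + G)/(7*(-11 + a)) (u(a, G) = -3/7 + ((G + 25)/(a - 11))/7 = -3/7 + ((25 + G)/(-11 + a))/7 = -3/7 + (25 + G)/(7*(-11 + a)))
-42406/u(113, 7) + R(129)/(√(-19848 + 4089)) = -42406*7*(-11 + 113)/(58 + 7 - 3*113) + (-21 + 129)/(√(-19848 + 4089)) = -42406*714/(58 + 7 - 339) + 108/(√(-15759)) = -42406/((⅐)*(1/102)*(-274)) + 108/((3*I*√1751)) = -42406/(-137/357) + 108*(-I*√1751/5253) = -42406*(-357/137) - 36*I*√1751/1751 = 15138942/137 - 36*I*√1751/1751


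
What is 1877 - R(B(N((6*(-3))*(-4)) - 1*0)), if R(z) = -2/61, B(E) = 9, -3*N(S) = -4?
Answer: 114499/61 ≈ 1877.0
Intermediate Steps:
N(S) = 4/3 (N(S) = -⅓*(-4) = 4/3)
R(z) = -2/61 (R(z) = -2*1/61 = -2/61)
1877 - R(B(N((6*(-3))*(-4)) - 1*0)) = 1877 - 1*(-2/61) = 1877 + 2/61 = 114499/61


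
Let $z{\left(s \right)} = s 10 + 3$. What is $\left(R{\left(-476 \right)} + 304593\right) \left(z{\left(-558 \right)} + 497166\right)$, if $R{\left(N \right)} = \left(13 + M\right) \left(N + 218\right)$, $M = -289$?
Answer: $184739637789$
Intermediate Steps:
$z{\left(s \right)} = 3 + 10 s$ ($z{\left(s \right)} = 10 s + 3 = 3 + 10 s$)
$R{\left(N \right)} = -60168 - 276 N$ ($R{\left(N \right)} = \left(13 - 289\right) \left(N + 218\right) = - 276 \left(218 + N\right) = -60168 - 276 N$)
$\left(R{\left(-476 \right)} + 304593\right) \left(z{\left(-558 \right)} + 497166\right) = \left(\left(-60168 - -131376\right) + 304593\right) \left(\left(3 + 10 \left(-558\right)\right) + 497166\right) = \left(\left(-60168 + 131376\right) + 304593\right) \left(\left(3 - 5580\right) + 497166\right) = \left(71208 + 304593\right) \left(-5577 + 497166\right) = 375801 \cdot 491589 = 184739637789$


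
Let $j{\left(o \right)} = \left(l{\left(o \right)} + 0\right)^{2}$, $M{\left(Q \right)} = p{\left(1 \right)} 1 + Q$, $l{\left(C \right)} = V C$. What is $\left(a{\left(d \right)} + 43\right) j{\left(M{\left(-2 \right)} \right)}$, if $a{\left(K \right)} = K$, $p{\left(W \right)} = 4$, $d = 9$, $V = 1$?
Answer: $208$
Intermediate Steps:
$l{\left(C \right)} = C$ ($l{\left(C \right)} = 1 C = C$)
$M{\left(Q \right)} = 4 + Q$ ($M{\left(Q \right)} = 4 \cdot 1 + Q = 4 + Q$)
$j{\left(o \right)} = o^{2}$ ($j{\left(o \right)} = \left(o + 0\right)^{2} = o^{2}$)
$\left(a{\left(d \right)} + 43\right) j{\left(M{\left(-2 \right)} \right)} = \left(9 + 43\right) \left(4 - 2\right)^{2} = 52 \cdot 2^{2} = 52 \cdot 4 = 208$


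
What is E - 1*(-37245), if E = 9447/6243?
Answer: 77509994/2081 ≈ 37247.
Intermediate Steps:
E = 3149/2081 (E = 9447*(1/6243) = 3149/2081 ≈ 1.5132)
E - 1*(-37245) = 3149/2081 - 1*(-37245) = 3149/2081 + 37245 = 77509994/2081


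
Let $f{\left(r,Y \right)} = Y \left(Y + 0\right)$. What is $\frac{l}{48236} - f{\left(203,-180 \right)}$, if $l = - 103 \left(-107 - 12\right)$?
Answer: $- \frac{1562834143}{48236} \approx -32400.0$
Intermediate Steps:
$l = 12257$ ($l = \left(-103\right) \left(-119\right) = 12257$)
$f{\left(r,Y \right)} = Y^{2}$ ($f{\left(r,Y \right)} = Y Y = Y^{2}$)
$\frac{l}{48236} - f{\left(203,-180 \right)} = \frac{12257}{48236} - \left(-180\right)^{2} = 12257 \cdot \frac{1}{48236} - 32400 = \frac{12257}{48236} - 32400 = - \frac{1562834143}{48236}$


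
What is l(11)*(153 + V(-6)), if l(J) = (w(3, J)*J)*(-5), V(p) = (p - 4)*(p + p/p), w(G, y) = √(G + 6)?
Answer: -33495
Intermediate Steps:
w(G, y) = √(6 + G)
V(p) = (1 + p)*(-4 + p) (V(p) = (-4 + p)*(p + 1) = (-4 + p)*(1 + p) = (1 + p)*(-4 + p))
l(J) = -15*J (l(J) = (√(6 + 3)*J)*(-5) = (√9*J)*(-5) = (3*J)*(-5) = -15*J)
l(11)*(153 + V(-6)) = (-15*11)*(153 + (-4 + (-6)² - 3*(-6))) = -165*(153 + (-4 + 36 + 18)) = -165*(153 + 50) = -165*203 = -33495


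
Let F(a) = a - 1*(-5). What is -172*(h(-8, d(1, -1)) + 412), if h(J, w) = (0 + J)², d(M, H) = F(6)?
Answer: -81872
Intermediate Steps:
F(a) = 5 + a (F(a) = a + 5 = 5 + a)
d(M, H) = 11 (d(M, H) = 5 + 6 = 11)
h(J, w) = J²
-172*(h(-8, d(1, -1)) + 412) = -172*((-8)² + 412) = -172*(64 + 412) = -172*476 = -81872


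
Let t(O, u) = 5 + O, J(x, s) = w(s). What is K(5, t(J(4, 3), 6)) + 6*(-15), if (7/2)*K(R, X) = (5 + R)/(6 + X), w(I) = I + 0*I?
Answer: -4400/49 ≈ -89.796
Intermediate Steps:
w(I) = I (w(I) = I + 0 = I)
J(x, s) = s
K(R, X) = 2*(5 + R)/(7*(6 + X)) (K(R, X) = 2*((5 + R)/(6 + X))/7 = 2*(5 + R)/(7*(6 + X)))
K(5, t(J(4, 3), 6)) + 6*(-15) = 2*(5 + 5)/(7*(6 + (5 + 3))) + 6*(-15) = (2/7)*10/(6 + 8) - 90 = (2/7)*10/14 - 90 = (2/7)*(1/14)*10 - 90 = 10/49 - 90 = -4400/49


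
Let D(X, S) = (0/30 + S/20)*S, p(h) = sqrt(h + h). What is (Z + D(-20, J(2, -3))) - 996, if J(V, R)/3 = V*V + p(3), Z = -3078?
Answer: -40641/10 + 18*sqrt(6)/5 ≈ -4055.3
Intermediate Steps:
p(h) = sqrt(2)*sqrt(h) (p(h) = sqrt(2*h) = sqrt(2)*sqrt(h))
J(V, R) = 3*sqrt(6) + 3*V**2 (J(V, R) = 3*(V*V + sqrt(2)*sqrt(3)) = 3*(V**2 + sqrt(6)) = 3*(sqrt(6) + V**2) = 3*sqrt(6) + 3*V**2)
D(X, S) = S**2/20 (D(X, S) = (0*(1/30) + S*(1/20))*S = (0 + S/20)*S = (S/20)*S = S**2/20)
(Z + D(-20, J(2, -3))) - 996 = (-3078 + (3*sqrt(6) + 3*2**2)**2/20) - 996 = (-3078 + (3*sqrt(6) + 3*4)**2/20) - 996 = (-3078 + (3*sqrt(6) + 12)**2/20) - 996 = (-3078 + (12 + 3*sqrt(6))**2/20) - 996 = -4074 + (12 + 3*sqrt(6))**2/20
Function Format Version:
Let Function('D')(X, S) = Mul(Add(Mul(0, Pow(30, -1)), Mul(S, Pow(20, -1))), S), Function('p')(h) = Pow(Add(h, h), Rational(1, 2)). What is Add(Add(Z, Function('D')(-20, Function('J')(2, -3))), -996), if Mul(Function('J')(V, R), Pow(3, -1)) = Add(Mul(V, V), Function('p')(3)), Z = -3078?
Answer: Add(Rational(-40641, 10), Mul(Rational(18, 5), Pow(6, Rational(1, 2)))) ≈ -4055.3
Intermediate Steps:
Function('p')(h) = Mul(Pow(2, Rational(1, 2)), Pow(h, Rational(1, 2))) (Function('p')(h) = Pow(Mul(2, h), Rational(1, 2)) = Mul(Pow(2, Rational(1, 2)), Pow(h, Rational(1, 2))))
Function('J')(V, R) = Add(Mul(3, Pow(6, Rational(1, 2))), Mul(3, Pow(V, 2))) (Function('J')(V, R) = Mul(3, Add(Mul(V, V), Mul(Pow(2, Rational(1, 2)), Pow(3, Rational(1, 2))))) = Mul(3, Add(Pow(V, 2), Pow(6, Rational(1, 2)))) = Mul(3, Add(Pow(6, Rational(1, 2)), Pow(V, 2))) = Add(Mul(3, Pow(6, Rational(1, 2))), Mul(3, Pow(V, 2))))
Function('D')(X, S) = Mul(Rational(1, 20), Pow(S, 2)) (Function('D')(X, S) = Mul(Add(Mul(0, Rational(1, 30)), Mul(S, Rational(1, 20))), S) = Mul(Add(0, Mul(Rational(1, 20), S)), S) = Mul(Mul(Rational(1, 20), S), S) = Mul(Rational(1, 20), Pow(S, 2)))
Add(Add(Z, Function('D')(-20, Function('J')(2, -3))), -996) = Add(Add(-3078, Mul(Rational(1, 20), Pow(Add(Mul(3, Pow(6, Rational(1, 2))), Mul(3, Pow(2, 2))), 2))), -996) = Add(Add(-3078, Mul(Rational(1, 20), Pow(Add(Mul(3, Pow(6, Rational(1, 2))), Mul(3, 4)), 2))), -996) = Add(Add(-3078, Mul(Rational(1, 20), Pow(Add(Mul(3, Pow(6, Rational(1, 2))), 12), 2))), -996) = Add(Add(-3078, Mul(Rational(1, 20), Pow(Add(12, Mul(3, Pow(6, Rational(1, 2)))), 2))), -996) = Add(-4074, Mul(Rational(1, 20), Pow(Add(12, Mul(3, Pow(6, Rational(1, 2)))), 2)))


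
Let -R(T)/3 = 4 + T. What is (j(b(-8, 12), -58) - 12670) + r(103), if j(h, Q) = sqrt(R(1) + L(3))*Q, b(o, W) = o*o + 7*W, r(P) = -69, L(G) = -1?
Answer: -12739 - 232*I ≈ -12739.0 - 232.0*I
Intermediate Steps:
R(T) = -12 - 3*T (R(T) = -3*(4 + T) = -12 - 3*T)
b(o, W) = o**2 + 7*W
j(h, Q) = 4*I*Q (j(h, Q) = sqrt((-12 - 3*1) - 1)*Q = sqrt((-12 - 3) - 1)*Q = sqrt(-15 - 1)*Q = sqrt(-16)*Q = (4*I)*Q = 4*I*Q)
(j(b(-8, 12), -58) - 12670) + r(103) = (4*I*(-58) - 12670) - 69 = (-232*I - 12670) - 69 = (-12670 - 232*I) - 69 = -12739 - 232*I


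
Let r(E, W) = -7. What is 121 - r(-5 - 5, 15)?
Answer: 128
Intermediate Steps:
121 - r(-5 - 5, 15) = 121 - 1*(-7) = 121 + 7 = 128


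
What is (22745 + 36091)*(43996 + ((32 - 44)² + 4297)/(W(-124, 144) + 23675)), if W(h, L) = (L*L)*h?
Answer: 6594557820699708/2547589 ≈ 2.5885e+9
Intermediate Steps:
W(h, L) = h*L² (W(h, L) = L²*h = h*L²)
(22745 + 36091)*(43996 + ((32 - 44)² + 4297)/(W(-124, 144) + 23675)) = (22745 + 36091)*(43996 + ((32 - 44)² + 4297)/(-124*144² + 23675)) = 58836*(43996 + ((-12)² + 4297)/(-124*20736 + 23675)) = 58836*(43996 + (144 + 4297)/(-2571264 + 23675)) = 58836*(43996 + 4441/(-2547589)) = 58836*(43996 + 4441*(-1/2547589)) = 58836*(43996 - 4441/2547589) = 58836*(112083721203/2547589) = 6594557820699708/2547589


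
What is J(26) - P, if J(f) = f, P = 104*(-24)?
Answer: 2522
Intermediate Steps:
P = -2496
J(26) - P = 26 - 1*(-2496) = 26 + 2496 = 2522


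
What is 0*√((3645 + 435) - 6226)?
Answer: 0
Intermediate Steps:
0*√((3645 + 435) - 6226) = 0*√(4080 - 6226) = 0*√(-2146) = 0*(I*√2146) = 0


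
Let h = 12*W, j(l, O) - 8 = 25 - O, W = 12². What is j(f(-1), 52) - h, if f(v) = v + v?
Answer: -1747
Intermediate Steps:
f(v) = 2*v
W = 144
j(l, O) = 33 - O (j(l, O) = 8 + (25 - O) = 33 - O)
h = 1728 (h = 12*144 = 1728)
j(f(-1), 52) - h = (33 - 1*52) - 1*1728 = (33 - 52) - 1728 = -19 - 1728 = -1747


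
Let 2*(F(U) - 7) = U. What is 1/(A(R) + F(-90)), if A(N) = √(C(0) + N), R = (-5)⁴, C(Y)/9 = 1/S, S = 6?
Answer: -76/1635 - √2506/1635 ≈ -0.077101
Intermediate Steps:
C(Y) = 3/2 (C(Y) = 9/6 = 9*(⅙) = 3/2)
R = 625
F(U) = 7 + U/2
A(N) = √(3/2 + N)
1/(A(R) + F(-90)) = 1/(√(6 + 4*625)/2 + (7 + (½)*(-90))) = 1/(√(6 + 2500)/2 + (7 - 45)) = 1/(√2506/2 - 38) = 1/(-38 + √2506/2)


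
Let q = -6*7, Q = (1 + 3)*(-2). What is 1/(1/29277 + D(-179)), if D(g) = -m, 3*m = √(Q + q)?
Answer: 29277/4761904051 + 1428571215*I*√2/4761904051 ≈ 6.1482e-6 + 0.42426*I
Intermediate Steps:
Q = -8 (Q = 4*(-2) = -8)
q = -42
m = 5*I*√2/3 (m = √(-8 - 42)/3 = √(-50)/3 = (5*I*√2)/3 = 5*I*√2/3 ≈ 2.357*I)
D(g) = -5*I*√2/3
1/(1/29277 + D(-179)) = 1/(1/29277 - 5*I*√2/3)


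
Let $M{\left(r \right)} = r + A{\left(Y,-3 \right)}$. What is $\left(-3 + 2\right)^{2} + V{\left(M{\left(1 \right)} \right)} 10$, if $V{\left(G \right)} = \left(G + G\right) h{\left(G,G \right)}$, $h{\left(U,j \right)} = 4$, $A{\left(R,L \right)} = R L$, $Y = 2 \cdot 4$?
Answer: $-1839$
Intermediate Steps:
$Y = 8$
$A{\left(R,L \right)} = L R$
$M{\left(r \right)} = -24 + r$ ($M{\left(r \right)} = r - 24 = -24 + r$)
$V{\left(G \right)} = 8 G$ ($V{\left(G \right)} = \left(G + G\right) 4 = 2 G 4 = 8 G$)
$\left(-3 + 2\right)^{2} + V{\left(M{\left(1 \right)} \right)} 10 = \left(-3 + 2\right)^{2} + 8 \left(-24 + 1\right) 10 = \left(-1\right)^{2} + 8 \left(-23\right) 10 = 1 - 1840 = -1839$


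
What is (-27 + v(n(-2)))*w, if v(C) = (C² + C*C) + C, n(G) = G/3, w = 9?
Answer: -241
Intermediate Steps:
n(G) = G/3 (n(G) = G*(⅓) = G/3)
v(C) = C + 2*C² (v(C) = (C² + C²) + C = 2*C² + C = C + 2*C²)
(-27 + v(n(-2)))*w = (-27 + ((⅓)*(-2))*(1 + 2*((⅓)*(-2))))*9 = (-27 - 2*(1 + 2*(-⅔))/3)*9 = (-27 - 2*(1 - 4/3)/3)*9 = (-27 - ⅔*(-⅓))*9 = (-27 + 2/9)*9 = -241/9*9 = -241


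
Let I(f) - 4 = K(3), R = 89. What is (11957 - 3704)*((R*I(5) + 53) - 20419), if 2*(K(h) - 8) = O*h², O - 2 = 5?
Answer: -272258217/2 ≈ -1.3613e+8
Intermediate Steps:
O = 7 (O = 2 + 5 = 7)
K(h) = 8 + 7*h²/2 (K(h) = 8 + (7*h²)/2 = 8 + 7*h²/2)
I(f) = 87/2 (I(f) = 4 + (8 + (7/2)*3²) = 4 + (8 + (7/2)*9) = 4 + (8 + 63/2) = 4 + 79/2 = 87/2)
(11957 - 3704)*((R*I(5) + 53) - 20419) = (11957 - 3704)*((89*(87/2) + 53) - 20419) = 8253*((7743/2 + 53) - 20419) = 8253*(7849/2 - 20419) = 8253*(-32989/2) = -272258217/2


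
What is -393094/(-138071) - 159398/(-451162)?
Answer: 99678658243/31146194251 ≈ 3.2003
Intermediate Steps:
-393094/(-138071) - 159398/(-451162) = -393094*(-1/138071) - 159398*(-1/451162) = 393094/138071 + 79699/225581 = 99678658243/31146194251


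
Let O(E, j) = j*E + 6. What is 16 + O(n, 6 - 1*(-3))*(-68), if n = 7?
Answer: -4676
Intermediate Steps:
O(E, j) = 6 + E*j (O(E, j) = E*j + 6 = 6 + E*j)
16 + O(n, 6 - 1*(-3))*(-68) = 16 + (6 + 7*(6 - 1*(-3)))*(-68) = 16 + (6 + 7*(6 + 3))*(-68) = 16 + (6 + 7*9)*(-68) = 16 + (6 + 63)*(-68) = 16 + 69*(-68) = 16 - 4692 = -4676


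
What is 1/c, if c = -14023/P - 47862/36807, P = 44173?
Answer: -541958537/876784229 ≈ -0.61812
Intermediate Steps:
c = -876784229/541958537 (c = -14023/44173 - 47862/36807 = -14023*1/44173 - 47862*1/36807 = -14023/44173 - 15954/12269 = -876784229/541958537 ≈ -1.6178)
1/c = 1/(-876784229/541958537) = -541958537/876784229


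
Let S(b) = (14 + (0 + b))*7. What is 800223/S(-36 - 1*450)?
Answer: -800223/3304 ≈ -242.20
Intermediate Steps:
S(b) = 98 + 7*b (S(b) = (14 + b)*7 = 98 + 7*b)
800223/S(-36 - 1*450) = 800223/(98 + 7*(-36 - 1*450)) = 800223/(98 + 7*(-36 - 450)) = 800223/(98 + 7*(-486)) = 800223/(98 - 3402) = 800223/(-3304) = 800223*(-1/3304) = -800223/3304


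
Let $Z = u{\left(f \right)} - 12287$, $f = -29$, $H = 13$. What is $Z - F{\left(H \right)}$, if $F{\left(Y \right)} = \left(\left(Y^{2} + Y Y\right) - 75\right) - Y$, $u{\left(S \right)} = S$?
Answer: $-12566$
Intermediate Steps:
$Z = -12316$ ($Z = -29 - 12287 = -12316$)
$F{\left(Y \right)} = -75 - Y + 2 Y^{2}$ ($F{\left(Y \right)} = \left(\left(Y^{2} + Y^{2}\right) - 75\right) - Y = \left(2 Y^{2} - 75\right) - Y = \left(-75 + 2 Y^{2}\right) - Y = -75 - Y + 2 Y^{2}$)
$Z - F{\left(H \right)} = -12316 - \left(-75 - 13 + 2 \cdot 13^{2}\right) = -12316 - \left(-75 - 13 + 2 \cdot 169\right) = -12316 - \left(-75 - 13 + 338\right) = -12316 - 250 = -12566$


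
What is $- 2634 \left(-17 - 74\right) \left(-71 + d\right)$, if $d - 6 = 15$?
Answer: $-11984700$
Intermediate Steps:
$d = 21$ ($d = 6 + 15 = 21$)
$- 2634 \left(-17 - 74\right) \left(-71 + d\right) = - 2634 \left(-17 - 74\right) \left(-71 + 21\right) = - 2634 \left(\left(-91\right) \left(-50\right)\right) = \left(-2634\right) 4550 = -11984700$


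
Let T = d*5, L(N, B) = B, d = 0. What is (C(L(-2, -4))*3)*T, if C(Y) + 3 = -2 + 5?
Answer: 0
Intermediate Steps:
C(Y) = 0 (C(Y) = -3 + (-2 + 5) = -3 + 3 = 0)
T = 0 (T = 0*5 = 0)
(C(L(-2, -4))*3)*T = (0*3)*0 = 0*0 = 0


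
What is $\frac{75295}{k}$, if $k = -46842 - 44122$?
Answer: $- \frac{75295}{90964} \approx -0.82775$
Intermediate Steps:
$k = -90964$
$\frac{75295}{k} = \frac{75295}{-90964} = 75295 \left(- \frac{1}{90964}\right) = - \frac{75295}{90964}$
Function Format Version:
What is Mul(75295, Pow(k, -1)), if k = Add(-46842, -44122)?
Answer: Rational(-75295, 90964) ≈ -0.82775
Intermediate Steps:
k = -90964
Mul(75295, Pow(k, -1)) = Mul(75295, Pow(-90964, -1)) = Mul(75295, Rational(-1, 90964)) = Rational(-75295, 90964)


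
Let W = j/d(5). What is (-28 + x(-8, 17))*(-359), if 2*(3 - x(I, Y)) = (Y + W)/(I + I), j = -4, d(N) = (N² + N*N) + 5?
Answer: 15461771/1760 ≈ 8785.1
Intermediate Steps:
d(N) = 5 + 2*N² (d(N) = (N² + N²) + 5 = 2*N² + 5 = 5 + 2*N²)
W = -4/55 (W = -4/(5 + 2*5²) = -4/(5 + 2*25) = -4/(5 + 50) = -4/55 ≈ -0.072727)
x(I, Y) = 3 - (-4/55 + Y)/(4*I) (x(I, Y) = 3 - (Y - 4/55)/(2*(I + I)) = 3 - (-4/55 + Y)/(2*(2*I)) = 3 - (-4/55 + Y)*1/(2*I)/2 = 3 - (-4/55 + Y)/(4*I))
(-28 + x(-8, 17))*(-359) = (-28 + (1/220)*(4 - 55*17 + 660*(-8))/(-8))*(-359) = (-28 + (1/220)*(-⅛)*(4 - 935 - 5280))*(-359) = (-28 + (1/220)*(-⅛)*(-6211))*(-359) = (-28 + 6211/1760)*(-359) = -43069/1760*(-359) = 15461771/1760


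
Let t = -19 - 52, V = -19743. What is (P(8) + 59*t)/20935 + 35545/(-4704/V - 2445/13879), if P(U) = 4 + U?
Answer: 67967516136039246/118737604745 ≈ 5.7242e+5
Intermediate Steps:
t = -71
(P(8) + 59*t)/20935 + 35545/(-4704/V - 2445/13879) = ((4 + 8) + 59*(-71))/20935 + 35545/(-4704/(-19743) - 2445/13879) = (12 - 4189)*(1/20935) + 35545/(-4704*(-1/19743) - 2445*1/13879) = -4177*1/20935 + 35545/(1568/6581 - 2445/13879) = -4177/20935 + 35545/(5671727/91337699) = -4177/20935 + 35545*(91337699/5671727) = -4177/20935 + 3246598510955/5671727 = 67967516136039246/118737604745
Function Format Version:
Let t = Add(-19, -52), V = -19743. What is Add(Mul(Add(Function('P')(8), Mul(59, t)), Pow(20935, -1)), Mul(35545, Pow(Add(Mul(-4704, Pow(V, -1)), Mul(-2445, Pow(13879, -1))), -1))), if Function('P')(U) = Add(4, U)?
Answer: Rational(67967516136039246, 118737604745) ≈ 5.7242e+5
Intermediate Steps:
t = -71
Add(Mul(Add(Function('P')(8), Mul(59, t)), Pow(20935, -1)), Mul(35545, Pow(Add(Mul(-4704, Pow(V, -1)), Mul(-2445, Pow(13879, -1))), -1))) = Add(Mul(Add(Add(4, 8), Mul(59, -71)), Pow(20935, -1)), Mul(35545, Pow(Add(Mul(-4704, Pow(-19743, -1)), Mul(-2445, Pow(13879, -1))), -1))) = Add(Mul(Add(12, -4189), Rational(1, 20935)), Mul(35545, Pow(Add(Mul(-4704, Rational(-1, 19743)), Mul(-2445, Rational(1, 13879))), -1))) = Add(Mul(-4177, Rational(1, 20935)), Mul(35545, Pow(Add(Rational(1568, 6581), Rational(-2445, 13879)), -1))) = Add(Rational(-4177, 20935), Mul(35545, Pow(Rational(5671727, 91337699), -1))) = Add(Rational(-4177, 20935), Mul(35545, Rational(91337699, 5671727))) = Add(Rational(-4177, 20935), Rational(3246598510955, 5671727)) = Rational(67967516136039246, 118737604745)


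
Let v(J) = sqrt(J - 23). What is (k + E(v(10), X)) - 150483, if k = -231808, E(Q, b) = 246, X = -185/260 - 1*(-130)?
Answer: -382045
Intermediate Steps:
v(J) = sqrt(-23 + J)
X = 6723/52 (X = -185*1/260 + 130 = -37/52 + 130 = 6723/52 ≈ 129.29)
(k + E(v(10), X)) - 150483 = (-231808 + 246) - 150483 = -231562 - 150483 = -382045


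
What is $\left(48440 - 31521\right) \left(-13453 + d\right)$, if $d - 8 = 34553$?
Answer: $357126252$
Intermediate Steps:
$d = 34561$ ($d = 8 + 34553 = 34561$)
$\left(48440 - 31521\right) \left(-13453 + d\right) = \left(48440 - 31521\right) \left(-13453 + 34561\right) = 16919 \cdot 21108 = 357126252$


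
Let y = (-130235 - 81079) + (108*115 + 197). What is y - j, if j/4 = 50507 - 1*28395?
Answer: -287145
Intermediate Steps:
j = 88448 (j = 4*(50507 - 1*28395) = 4*(50507 - 28395) = 4*22112 = 88448)
y = -198697 (y = -211314 + (12420 + 197) = -211314 + 12617 = -198697)
y - j = -198697 - 1*88448 = -198697 - 88448 = -287145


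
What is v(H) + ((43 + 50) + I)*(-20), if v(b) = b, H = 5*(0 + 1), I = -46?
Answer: -935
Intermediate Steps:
H = 5 (H = 5*1 = 5)
v(H) + ((43 + 50) + I)*(-20) = 5 + ((43 + 50) - 46)*(-20) = 5 + (93 - 46)*(-20) = 5 + 47*(-20) = 5 - 940 = -935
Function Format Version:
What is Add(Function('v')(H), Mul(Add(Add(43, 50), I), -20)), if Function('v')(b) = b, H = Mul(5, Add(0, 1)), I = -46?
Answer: -935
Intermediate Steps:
H = 5 (H = Mul(5, 1) = 5)
Add(Function('v')(H), Mul(Add(Add(43, 50), I), -20)) = Add(5, Mul(Add(Add(43, 50), -46), -20)) = Add(5, Mul(Add(93, -46), -20)) = Add(5, Mul(47, -20)) = Add(5, -940) = -935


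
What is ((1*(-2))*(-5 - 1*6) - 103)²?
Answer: 6561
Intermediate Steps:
((1*(-2))*(-5 - 1*6) - 103)² = (-2*(-5 - 6) - 103)² = (-2*(-11) - 103)² = (22 - 103)² = (-81)² = 6561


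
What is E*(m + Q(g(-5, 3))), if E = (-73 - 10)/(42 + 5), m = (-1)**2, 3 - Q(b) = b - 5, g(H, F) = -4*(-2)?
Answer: -83/47 ≈ -1.7660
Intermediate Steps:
g(H, F) = 8
Q(b) = 8 - b (Q(b) = 3 - (b - 5) = 3 - (-5 + b) = 3 + (5 - b) = 8 - b)
m = 1
E = -83/47 ≈ -1.7660
E*(m + Q(g(-5, 3))) = -83*(1 + (8 - 1*8))/47 = -83*(1 + (8 - 8))/47 = -83*(1 + 0)/47 = -83/47*1 = -83/47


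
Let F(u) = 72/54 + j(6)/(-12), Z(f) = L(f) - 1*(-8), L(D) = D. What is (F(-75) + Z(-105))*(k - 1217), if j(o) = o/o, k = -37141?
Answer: 7345557/2 ≈ 3.6728e+6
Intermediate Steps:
j(o) = 1
Z(f) = 8 + f (Z(f) = f - 1*(-8) = f + 8 = 8 + f)
F(u) = 5/4 (F(u) = 72/54 + 1/(-12) = 72*(1/54) + 1*(-1/12) = 4/3 - 1/12 = 5/4)
(F(-75) + Z(-105))*(k - 1217) = (5/4 + (8 - 105))*(-37141 - 1217) = (5/4 - 97)*(-38358) = -383/4*(-38358) = 7345557/2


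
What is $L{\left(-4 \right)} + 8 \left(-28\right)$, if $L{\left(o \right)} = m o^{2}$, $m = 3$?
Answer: $-176$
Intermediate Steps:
$L{\left(o \right)} = 3 o^{2}$
$L{\left(-4 \right)} + 8 \left(-28\right) = 3 \left(-4\right)^{2} + 8 \left(-28\right) = 3 \cdot 16 - 224 = 48 - 224 = -176$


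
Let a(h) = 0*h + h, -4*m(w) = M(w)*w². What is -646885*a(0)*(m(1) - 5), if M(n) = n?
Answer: 0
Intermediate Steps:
m(w) = -w³/4 (m(w) = -w*w²/4 = -w³/4)
a(h) = h (a(h) = 0 + h = h)
-646885*a(0)*(m(1) - 5) = -0*(-¼*1³ - 5) = -0*(-¼*1 - 5) = -0*(-¼ - 5) = -0*(-21)/4 = -646885*0 = 0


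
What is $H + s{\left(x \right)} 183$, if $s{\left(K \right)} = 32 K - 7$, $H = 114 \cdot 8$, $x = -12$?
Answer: $-70641$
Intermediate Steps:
$H = 912$
$s{\left(K \right)} = -7 + 32 K$
$H + s{\left(x \right)} 183 = 912 + \left(-7 + 32 \left(-12\right)\right) 183 = 912 + \left(-7 - 384\right) 183 = 912 - 71553 = -70641$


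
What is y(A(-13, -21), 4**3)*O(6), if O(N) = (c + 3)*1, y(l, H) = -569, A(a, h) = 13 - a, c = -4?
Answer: 569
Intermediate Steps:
O(N) = -1 (O(N) = (-4 + 3)*1 = -1*1 = -1)
y(A(-13, -21), 4**3)*O(6) = -569*(-1) = 569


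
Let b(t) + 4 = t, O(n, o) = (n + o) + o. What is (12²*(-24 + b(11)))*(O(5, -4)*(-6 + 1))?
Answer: -36720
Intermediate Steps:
O(n, o) = n + 2*o
b(t) = -4 + t
(12²*(-24 + b(11)))*(O(5, -4)*(-6 + 1)) = (12²*(-24 + (-4 + 11)))*((5 + 2*(-4))*(-6 + 1)) = (144*(-24 + 7))*((5 - 8)*(-5)) = (144*(-17))*(-3*(-5)) = -2448*15 = -36720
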